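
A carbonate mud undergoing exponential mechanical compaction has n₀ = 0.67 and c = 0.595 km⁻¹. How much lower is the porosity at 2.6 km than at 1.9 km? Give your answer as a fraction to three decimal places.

n(1.9) = 0.67·e^(−0.595×1.9) = 0.2163
n(2.6) = 0.67·e^(−0.595×2.6) = 0.1426
Δn = 0.2163 − 0.1426 = 0.0737

0.074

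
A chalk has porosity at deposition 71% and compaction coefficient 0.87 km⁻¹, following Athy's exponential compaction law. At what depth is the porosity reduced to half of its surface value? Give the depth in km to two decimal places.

n/n₀ = 1/2 ⇒ exp(−c·Z) = 1/2 ⇒ Z = ln(2) / c
Z = 0.6931 / 0.87 = 0.797 km

0.80 km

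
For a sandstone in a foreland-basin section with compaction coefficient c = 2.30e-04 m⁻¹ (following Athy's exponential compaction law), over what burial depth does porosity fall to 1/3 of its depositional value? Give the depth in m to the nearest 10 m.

Working in km (1 km = 1000 m; c in km⁻¹ = c in m⁻¹ × 1000):
n/n₀ = 1/3 ⇒ exp(−c·Z) = 1/3 ⇒ Z = ln(3) / c
Z = 1.0986 / 0.23 = 4.777 km

4780 m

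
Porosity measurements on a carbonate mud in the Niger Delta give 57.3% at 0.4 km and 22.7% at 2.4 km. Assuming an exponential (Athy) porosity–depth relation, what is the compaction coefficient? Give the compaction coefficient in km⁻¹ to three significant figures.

Athy: phi(d) = phi₀ e^(−βd) ⇒ phi₁/phi₂ = e^{β(d₂−d₁)} ⇒ β = ln(phi₁/phi₂)/(d₂−d₁)
β = ln(0.573/0.227) / (2.4 − 0.4) = ln(2.524) / 2 = 0.9259 / 2 = 0.463 km⁻¹

0.463 km⁻¹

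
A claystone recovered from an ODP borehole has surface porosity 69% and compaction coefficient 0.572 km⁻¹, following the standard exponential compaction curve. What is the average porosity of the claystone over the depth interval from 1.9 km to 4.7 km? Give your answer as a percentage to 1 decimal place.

⟨φ⟩ = (1/(z₂−z₁)) ∫ φ₀ e^(−cz) dz = φ₀·(e^(−c·z₁) − e^(−c·z₂)) / (c·(z₂−z₁))
e^(−0.572×1.9) = 0.3373; e^(−0.572×4.7) = 0.0680
⟨φ⟩ = 0.69 × (0.3373 − 0.0680) / (0.572 × 2.8) = 0.69 × 0.1681 = 0.1160

11.6%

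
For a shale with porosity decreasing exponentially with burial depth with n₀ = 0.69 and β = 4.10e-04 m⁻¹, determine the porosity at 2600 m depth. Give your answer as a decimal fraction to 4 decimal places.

0.2376

Working in km (1 km = 1000 m; β in km⁻¹ = β in m⁻¹ × 1000):
n = n₀·exp(−β·Z) = 0.69 × exp(−0.41 × 2.6) = 0.69 × exp(−1.066)
  = 0.69 × 0.3444 = 0.2376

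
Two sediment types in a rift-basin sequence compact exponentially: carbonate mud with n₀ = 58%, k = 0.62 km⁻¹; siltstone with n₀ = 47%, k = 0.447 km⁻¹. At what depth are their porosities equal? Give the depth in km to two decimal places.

Set n₀ₐ e^(−kₐZ) = n₀ᵦ e^(−kᵦZ) ⇒ ln(n₀ₐ/n₀ᵦ) = (kₐ − kᵦ)·Z
Z = ln(0.58/0.47) / (0.62 − 0.447) = 0.2103 / 0.173 = 1.216 km

1.22 km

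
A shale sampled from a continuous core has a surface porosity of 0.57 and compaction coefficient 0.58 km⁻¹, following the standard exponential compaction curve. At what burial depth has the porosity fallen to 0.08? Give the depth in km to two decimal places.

Invert Athy's law: Z = ln(φ₀/φ) / k
Z = ln(0.57/0.08) / 0.58 = ln(7.125) / 0.58 = 1.9636 / 0.58 = 3.386 km

3.39 km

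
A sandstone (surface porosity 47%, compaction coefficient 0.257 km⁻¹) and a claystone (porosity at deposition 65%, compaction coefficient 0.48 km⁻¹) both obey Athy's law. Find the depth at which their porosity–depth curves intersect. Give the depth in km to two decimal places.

1.45 km

Set φ₀ₐ e^(−cₐz) = φ₀ᵦ e^(−cᵦz) ⇒ ln(φ₀ₐ/φ₀ᵦ) = (cₐ − cᵦ)·z
z = ln(0.47/0.65) / (0.257 − 0.48) = -0.3242 / -0.223 = 1.454 km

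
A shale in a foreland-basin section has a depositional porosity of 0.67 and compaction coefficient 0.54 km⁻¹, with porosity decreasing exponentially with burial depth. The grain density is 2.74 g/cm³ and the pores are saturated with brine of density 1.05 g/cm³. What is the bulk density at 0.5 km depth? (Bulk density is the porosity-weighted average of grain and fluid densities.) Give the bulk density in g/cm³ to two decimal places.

Porosity at depth: φ = 0.67·exp(−0.54×0.5) = 0.67×0.7634 = 0.5115
Bulk density: ρ_b = (1−φ)ρ_g + φ·ρ_f = 0.4885×2.74 + 0.5115×1.05
       = 1.339 + 0.537 = 1.876 g/cm³

1.88 g/cm³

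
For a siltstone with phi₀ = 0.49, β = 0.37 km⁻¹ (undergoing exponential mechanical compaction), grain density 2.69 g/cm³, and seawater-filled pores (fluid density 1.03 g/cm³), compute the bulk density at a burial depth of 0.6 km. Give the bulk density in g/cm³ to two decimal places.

Porosity at depth: phi = 0.49·exp(−0.37×0.6) = 0.49×0.8009 = 0.3924
Bulk density: ρ_b = (1−phi)ρ_g + phi·ρ_f = 0.6076×2.69 + 0.3924×1.03
       = 1.634 + 0.404 = 2.039 g/cm³

2.04 g/cm³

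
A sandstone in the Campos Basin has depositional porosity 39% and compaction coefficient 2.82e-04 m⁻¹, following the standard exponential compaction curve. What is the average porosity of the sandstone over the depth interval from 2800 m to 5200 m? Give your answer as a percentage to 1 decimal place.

Working in km (1 km = 1000 m; c in km⁻¹ = c in m⁻¹ × 1000):
⟨phi⟩ = (1/(Z₂−Z₁)) ∫ phi₀ e^(−cZ) dZ = phi₀·(e^(−c·Z₁) − e^(−c·Z₂)) / (c·(Z₂−Z₁))
e^(−0.282×2.8) = 0.4540; e^(−0.282×5.2) = 0.2308
⟨phi⟩ = 0.39 × (0.4540 − 0.2308) / (0.282 × 2.4) = 0.39 × 0.3299 = 0.1287

12.9%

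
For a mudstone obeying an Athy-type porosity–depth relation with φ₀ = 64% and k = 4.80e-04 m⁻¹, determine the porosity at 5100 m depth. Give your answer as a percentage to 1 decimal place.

Working in km (1 km = 1000 m; k in km⁻¹ = k in m⁻¹ × 1000):
φ = φ₀·exp(−k·Z) = 0.64 × exp(−0.48 × 5.1) = 0.64 × exp(−2.448)
  = 0.64 × 0.0865 = 0.0553

5.5%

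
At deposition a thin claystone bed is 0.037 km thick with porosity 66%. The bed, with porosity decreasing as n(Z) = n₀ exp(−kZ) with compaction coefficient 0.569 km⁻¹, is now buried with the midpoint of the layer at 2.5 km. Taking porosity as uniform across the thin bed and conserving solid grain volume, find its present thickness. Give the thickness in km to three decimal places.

0.015 km

Porosity at 2.5 km: n = 0.66·exp(−0.569×2.5) = 0.1591
Solid-volume conservation: h(1−n) = h₀(1−n₀) ⇒ h = h₀·(1−n₀)/(1−n)
h = 0.037 × (1 − 0.66)/(1 − 0.1591) = 0.037 × 0.4043 = 0.0150 km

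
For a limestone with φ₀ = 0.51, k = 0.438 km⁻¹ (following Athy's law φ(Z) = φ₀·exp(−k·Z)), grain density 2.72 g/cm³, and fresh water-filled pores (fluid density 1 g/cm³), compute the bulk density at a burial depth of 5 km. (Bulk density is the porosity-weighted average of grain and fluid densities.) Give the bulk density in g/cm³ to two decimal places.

2.62 g/cm³

Porosity at depth: φ = 0.51·exp(−0.438×5) = 0.51×0.1119 = 0.0571
Bulk density: ρ_b = (1−φ)ρ_g + φ·ρ_f = 0.9429×2.72 + 0.0571×1
       = 2.565 + 0.057 = 2.622 g/cm³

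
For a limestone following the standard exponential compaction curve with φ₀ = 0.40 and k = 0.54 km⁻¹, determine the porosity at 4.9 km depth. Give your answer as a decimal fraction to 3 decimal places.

0.028

φ = φ₀·exp(−k·z) = 0.4 × exp(−0.54 × 4.9) = 0.4 × exp(−2.646)
  = 0.4 × 0.0709 = 0.0284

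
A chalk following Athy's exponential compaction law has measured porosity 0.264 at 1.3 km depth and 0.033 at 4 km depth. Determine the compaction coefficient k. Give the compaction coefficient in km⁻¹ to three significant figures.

Athy: phi(Z) = phi₀ e^(−kZ) ⇒ phi₁/phi₂ = e^{k(Z₂−Z₁)} ⇒ k = ln(phi₁/phi₂)/(Z₂−Z₁)
k = ln(0.264/0.033) / (4 − 1.3) = ln(8) / 2.7 = 2.0794 / 2.7 = 0.7702 km⁻¹

0.770 km⁻¹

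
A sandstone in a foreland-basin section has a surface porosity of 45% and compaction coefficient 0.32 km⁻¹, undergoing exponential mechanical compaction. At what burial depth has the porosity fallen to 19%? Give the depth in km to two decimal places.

Invert Athy's law: d = ln(phi₀/phi) / k
d = ln(0.45/0.19) / 0.32 = ln(2.368) / 0.32 = 0.8622 / 0.32 = 2.694 km

2.69 km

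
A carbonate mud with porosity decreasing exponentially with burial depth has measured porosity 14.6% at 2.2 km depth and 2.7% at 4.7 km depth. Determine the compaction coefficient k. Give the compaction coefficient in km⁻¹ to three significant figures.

0.675 km⁻¹

Athy: φ(d) = φ₀ e^(−kd) ⇒ φ₁/φ₂ = e^{k(d₂−d₁)} ⇒ k = ln(φ₁/φ₂)/(d₂−d₁)
k = ln(0.146/0.027) / (4.7 − 2.2) = ln(5.407) / 2.5 = 1.6878 / 2.5 = 0.6751 km⁻¹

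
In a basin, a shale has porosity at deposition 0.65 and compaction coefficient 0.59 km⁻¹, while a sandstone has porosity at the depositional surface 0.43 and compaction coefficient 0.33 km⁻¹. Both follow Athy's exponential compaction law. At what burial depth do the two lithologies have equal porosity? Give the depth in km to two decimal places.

Set n₀ₐ e^(−kₐZ) = n₀ᵦ e^(−kᵦZ) ⇒ ln(n₀ₐ/n₀ᵦ) = (kₐ − kᵦ)·Z
Z = ln(0.65/0.43) / (0.59 − 0.33) = 0.4132 / 0.26 = 1.589 km

1.59 km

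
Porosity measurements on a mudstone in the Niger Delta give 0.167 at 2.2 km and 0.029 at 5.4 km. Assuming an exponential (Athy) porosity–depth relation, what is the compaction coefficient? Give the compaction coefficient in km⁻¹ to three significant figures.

0.547 km⁻¹

Athy: n(d) = n₀ e^(−kd) ⇒ n₁/n₂ = e^{k(d₂−d₁)} ⇒ k = ln(n₁/n₂)/(d₂−d₁)
k = ln(0.167/0.029) / (5.4 − 2.2) = ln(5.759) / 3.2 = 1.7507 / 3.2 = 0.5471 km⁻¹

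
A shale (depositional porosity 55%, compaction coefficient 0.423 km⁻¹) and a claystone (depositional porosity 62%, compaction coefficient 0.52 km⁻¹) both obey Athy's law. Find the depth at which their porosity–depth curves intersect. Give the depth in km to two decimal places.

1.24 km

Set φ₀ₐ e^(−cₐd) = φ₀ᵦ e^(−cᵦd) ⇒ ln(φ₀ₐ/φ₀ᵦ) = (cₐ − cᵦ)·d
d = ln(0.55/0.62) / (0.423 − 0.52) = -0.1198 / -0.097 = 1.235 km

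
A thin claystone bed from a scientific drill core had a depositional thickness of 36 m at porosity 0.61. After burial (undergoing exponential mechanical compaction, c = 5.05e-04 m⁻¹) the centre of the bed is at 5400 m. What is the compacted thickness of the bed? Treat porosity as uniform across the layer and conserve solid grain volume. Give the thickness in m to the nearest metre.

15 m

Working in km (1 km = 1000 m; c in km⁻¹ = c in m⁻¹ × 1000):
Porosity at 5.4 km: φ = 0.61·exp(−0.505×5.4) = 0.0399
Solid-volume conservation: h(1−φ) = h₀(1−φ₀) ⇒ h = h₀·(1−φ₀)/(1−φ)
h = 0.036 × (1 − 0.61)/(1 − 0.0399) = 0.036 × 0.4062 = 0.0146 km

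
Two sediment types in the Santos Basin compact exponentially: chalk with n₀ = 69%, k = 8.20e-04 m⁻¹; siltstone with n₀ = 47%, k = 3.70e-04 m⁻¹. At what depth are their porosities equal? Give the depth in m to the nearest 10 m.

850 m

Working in km (1 km = 1000 m; k in km⁻¹ = k in m⁻¹ × 1000):
Set n₀ₐ e^(−kₐZ) = n₀ᵦ e^(−kᵦZ) ⇒ ln(n₀ₐ/n₀ᵦ) = (kₐ − kᵦ)·Z
Z = ln(0.69/0.47) / (0.82 − 0.37) = 0.3840 / 0.45 = 0.853 km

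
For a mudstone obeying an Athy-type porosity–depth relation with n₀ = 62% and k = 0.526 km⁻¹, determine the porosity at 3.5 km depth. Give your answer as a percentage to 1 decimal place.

n = n₀·exp(−k·z) = 0.62 × exp(−0.526 × 3.5) = 0.62 × exp(−1.841)
  = 0.62 × 0.1587 = 0.0984

9.8%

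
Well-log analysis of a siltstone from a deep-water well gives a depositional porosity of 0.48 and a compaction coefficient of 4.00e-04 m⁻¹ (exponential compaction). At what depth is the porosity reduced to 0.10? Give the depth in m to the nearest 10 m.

3920 m

Working in km (1 km = 1000 m; k in km⁻¹ = k in m⁻¹ × 1000):
Invert Athy's law: z = ln(n₀/n) / k
z = ln(0.48/0.1) / 0.4 = ln(4.8) / 0.4 = 1.5686 / 0.4 = 3.922 km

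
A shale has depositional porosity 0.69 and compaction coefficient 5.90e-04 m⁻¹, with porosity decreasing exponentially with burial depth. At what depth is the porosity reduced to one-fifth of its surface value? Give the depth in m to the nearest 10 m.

Working in km (1 km = 1000 m; β in km⁻¹ = β in m⁻¹ × 1000):
phi/phi₀ = 1/5 ⇒ exp(−β·z) = 1/5 ⇒ z = ln(5) / β
z = 1.6094 / 0.59 = 2.728 km

2730 m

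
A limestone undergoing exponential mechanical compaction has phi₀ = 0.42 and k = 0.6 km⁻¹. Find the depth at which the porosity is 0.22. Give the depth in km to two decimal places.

Invert Athy's law: d = ln(phi₀/phi) / k
d = ln(0.42/0.22) / 0.6 = ln(1.909) / 0.6 = 0.6466 / 0.6 = 1.078 km

1.08 km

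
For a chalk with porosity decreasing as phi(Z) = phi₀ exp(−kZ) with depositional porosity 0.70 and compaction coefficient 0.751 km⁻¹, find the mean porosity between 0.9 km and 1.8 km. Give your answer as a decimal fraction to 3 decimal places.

0.259

⟨phi⟩ = (1/(Z₂−Z₁)) ∫ phi₀ e^(−kZ) dZ = phi₀·(e^(−k·Z₁) − e^(−k·Z₂)) / (k·(Z₂−Z₁))
e^(−0.751×0.9) = 0.5087; e^(−0.751×1.8) = 0.2588
⟨phi⟩ = 0.7 × (0.5087 − 0.2588) / (0.751 × 0.9) = 0.7 × 0.3698 = 0.2588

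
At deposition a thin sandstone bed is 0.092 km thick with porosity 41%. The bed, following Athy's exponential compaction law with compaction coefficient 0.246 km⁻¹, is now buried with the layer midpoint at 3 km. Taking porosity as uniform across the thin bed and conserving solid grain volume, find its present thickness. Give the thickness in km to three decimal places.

Porosity at 3 km: φ = 0.41·exp(−0.246×3) = 0.1960
Solid-volume conservation: h(1−φ) = h₀(1−φ₀) ⇒ h = h₀·(1−φ₀)/(1−φ)
h = 0.092 × (1 − 0.41)/(1 − 0.1960) = 0.092 × 0.7338 = 0.0675 km

0.068 km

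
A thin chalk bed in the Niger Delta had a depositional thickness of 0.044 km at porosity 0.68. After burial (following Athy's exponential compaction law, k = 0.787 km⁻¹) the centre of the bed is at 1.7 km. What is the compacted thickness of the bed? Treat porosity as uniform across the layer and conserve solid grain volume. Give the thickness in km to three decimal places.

0.017 km

Porosity at 1.7 km: phi = 0.68·exp(−0.787×1.7) = 0.1784
Solid-volume conservation: h(1−phi) = h₀(1−phi₀) ⇒ h = h₀·(1−phi₀)/(1−phi)
h = 0.044 × (1 − 0.68)/(1 − 0.1784) = 0.044 × 0.3895 = 0.0171 km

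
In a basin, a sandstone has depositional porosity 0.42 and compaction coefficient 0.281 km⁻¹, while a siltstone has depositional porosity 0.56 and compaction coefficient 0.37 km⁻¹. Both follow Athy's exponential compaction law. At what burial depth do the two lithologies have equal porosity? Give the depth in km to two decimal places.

Set φ₀ₐ e^(−βₐZ) = φ₀ᵦ e^(−βᵦZ) ⇒ ln(φ₀ₐ/φ₀ᵦ) = (βₐ − βᵦ)·Z
Z = ln(0.42/0.56) / (0.281 − 0.37) = -0.2877 / -0.089 = 3.232 km

3.23 km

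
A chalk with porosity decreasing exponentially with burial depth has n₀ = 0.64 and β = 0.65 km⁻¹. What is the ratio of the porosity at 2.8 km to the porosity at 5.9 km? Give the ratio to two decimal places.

n(d₁)/n(d₂) = e^(−β·d₁)/e^(−β·d₂) = e^{β(d₂−d₁)}
= exp(0.65 × 3.1) = exp(2.015) = 7.5007

7.50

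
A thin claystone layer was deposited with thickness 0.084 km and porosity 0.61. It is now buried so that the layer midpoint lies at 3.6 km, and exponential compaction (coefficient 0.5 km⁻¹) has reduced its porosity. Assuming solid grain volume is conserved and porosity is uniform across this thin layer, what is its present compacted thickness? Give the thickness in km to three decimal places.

Porosity at 3.6 km: φ = 0.61·exp(−0.5×3.6) = 0.1008
Solid-volume conservation: h(1−φ) = h₀(1−φ₀) ⇒ h = h₀·(1−φ₀)/(1−φ)
h = 0.084 × (1 − 0.61)/(1 − 0.1008) = 0.084 × 0.4337 = 0.0364 km

0.036 km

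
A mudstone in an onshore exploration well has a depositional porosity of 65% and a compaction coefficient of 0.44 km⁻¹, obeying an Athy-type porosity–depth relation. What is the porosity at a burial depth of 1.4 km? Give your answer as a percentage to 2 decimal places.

35.11%

n = n₀·exp(−β·d) = 0.65 × exp(−0.44 × 1.4) = 0.65 × exp(−0.616)
  = 0.65 × 0.5401 = 0.3511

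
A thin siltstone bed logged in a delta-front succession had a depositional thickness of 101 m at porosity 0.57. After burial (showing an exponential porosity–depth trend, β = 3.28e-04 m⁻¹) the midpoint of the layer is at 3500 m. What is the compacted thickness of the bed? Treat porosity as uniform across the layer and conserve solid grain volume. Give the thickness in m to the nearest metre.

53 m

Working in km (1 km = 1000 m; β in km⁻¹ = β in m⁻¹ × 1000):
Porosity at 3.5 km: phi = 0.57·exp(−0.328×3.5) = 0.1808
Solid-volume conservation: h(1−phi) = h₀(1−phi₀) ⇒ h = h₀·(1−phi₀)/(1−phi)
h = 0.101 × (1 − 0.57)/(1 − 0.1808) = 0.101 × 0.5249 = 0.0530 km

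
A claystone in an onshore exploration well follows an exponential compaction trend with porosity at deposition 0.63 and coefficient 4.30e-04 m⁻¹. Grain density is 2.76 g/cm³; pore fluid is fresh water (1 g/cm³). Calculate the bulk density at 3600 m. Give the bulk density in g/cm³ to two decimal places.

2.52 g/cm³

Working in km (1 km = 1000 m; β in km⁻¹ = β in m⁻¹ × 1000):
Porosity at depth: phi = 0.63·exp(−0.43×3.6) = 0.63×0.2127 = 0.1340
Bulk density: ρ_b = (1−phi)ρ_g + phi·ρ_f = 0.8660×2.76 + 0.1340×1
       = 2.390 + 0.134 = 2.524 g/cm³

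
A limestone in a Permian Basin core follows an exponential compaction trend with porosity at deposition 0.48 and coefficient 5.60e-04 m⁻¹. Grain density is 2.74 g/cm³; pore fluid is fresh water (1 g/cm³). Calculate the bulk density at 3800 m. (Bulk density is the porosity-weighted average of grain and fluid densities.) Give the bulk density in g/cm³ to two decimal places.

Working in km (1 km = 1000 m; k in km⁻¹ = k in m⁻¹ × 1000):
Porosity at depth: n = 0.48·exp(−0.56×3.8) = 0.48×0.1191 = 0.0572
Bulk density: ρ_b = (1−n)ρ_g + n·ρ_f = 0.9428×2.74 + 0.0572×1
       = 2.583 + 0.057 = 2.641 g/cm³

2.64 g/cm³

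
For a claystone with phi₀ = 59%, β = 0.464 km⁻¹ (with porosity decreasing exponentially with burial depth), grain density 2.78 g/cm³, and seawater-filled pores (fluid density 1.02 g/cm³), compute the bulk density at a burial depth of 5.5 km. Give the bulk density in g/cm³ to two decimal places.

2.70 g/cm³

Porosity at depth: phi = 0.59·exp(−0.464×5.5) = 0.59×0.0779 = 0.0460
Bulk density: ρ_b = (1−phi)ρ_g + phi·ρ_f = 0.9540×2.78 + 0.0460×1.02
       = 2.652 + 0.047 = 2.699 g/cm³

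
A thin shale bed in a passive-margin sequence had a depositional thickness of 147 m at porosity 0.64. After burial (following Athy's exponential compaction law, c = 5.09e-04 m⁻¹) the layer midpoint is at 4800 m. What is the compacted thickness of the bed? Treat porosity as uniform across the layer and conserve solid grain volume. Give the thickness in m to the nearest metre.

56 m

Working in km (1 km = 1000 m; c in km⁻¹ = c in m⁻¹ × 1000):
Porosity at 4.8 km: φ = 0.64·exp(−0.509×4.8) = 0.0556
Solid-volume conservation: h(1−φ) = h₀(1−φ₀) ⇒ h = h₀·(1−φ₀)/(1−φ)
h = 0.147 × (1 − 0.64)/(1 − 0.0556) = 0.147 × 0.3812 = 0.0560 km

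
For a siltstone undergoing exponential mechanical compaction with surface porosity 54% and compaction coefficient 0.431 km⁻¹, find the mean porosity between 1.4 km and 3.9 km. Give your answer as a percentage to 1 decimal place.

⟨phi⟩ = (1/(d₂−d₁)) ∫ phi₀ e^(−cd) dd = phi₀·(e^(−c·d₁) − e^(−c·d₂)) / (c·(d₂−d₁))
e^(−0.431×1.4) = 0.5469; e^(−0.431×3.9) = 0.1862
⟨phi⟩ = 0.54 × (0.5469 − 0.1862) / (0.431 × 2.5) = 0.54 × 0.3348 = 0.1808

18.1%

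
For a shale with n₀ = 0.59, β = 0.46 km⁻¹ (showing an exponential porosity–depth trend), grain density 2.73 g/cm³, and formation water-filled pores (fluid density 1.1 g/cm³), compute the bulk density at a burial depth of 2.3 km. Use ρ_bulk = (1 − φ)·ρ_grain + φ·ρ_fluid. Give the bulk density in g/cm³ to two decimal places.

2.40 g/cm³

Porosity at depth: n = 0.59·exp(−0.46×2.3) = 0.59×0.3471 = 0.2048
Bulk density: ρ_b = (1−n)ρ_g + n·ρ_f = 0.7952×2.73 + 0.2048×1.1
       = 2.171 + 0.225 = 2.396 g/cm³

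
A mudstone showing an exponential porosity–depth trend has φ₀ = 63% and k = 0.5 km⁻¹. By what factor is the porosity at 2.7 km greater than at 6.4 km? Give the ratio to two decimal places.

6.36

φ(z₁)/φ(z₂) = e^(−k·z₁)/e^(−k·z₂) = e^{k(z₂−z₁)}
= exp(0.5 × 3.7) = exp(1.85) = 6.3598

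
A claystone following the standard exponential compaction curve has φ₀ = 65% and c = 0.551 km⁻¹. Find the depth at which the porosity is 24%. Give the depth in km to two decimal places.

Invert Athy's law: Z = ln(φ₀/φ) / c
Z = ln(0.65/0.24) / 0.551 = ln(2.708) / 0.551 = 0.9963 / 0.551 = 1.808 km

1.81 km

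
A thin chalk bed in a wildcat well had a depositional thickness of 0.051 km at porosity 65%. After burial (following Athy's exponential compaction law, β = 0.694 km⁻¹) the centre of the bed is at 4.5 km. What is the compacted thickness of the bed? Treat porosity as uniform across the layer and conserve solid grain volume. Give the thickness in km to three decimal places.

Porosity at 4.5 km: φ = 0.65·exp(−0.694×4.5) = 0.0286
Solid-volume conservation: h(1−φ) = h₀(1−φ₀) ⇒ h = h₀·(1−φ₀)/(1−φ)
h = 0.051 × (1 − 0.65)/(1 − 0.0286) = 0.051 × 0.3603 = 0.0184 km

0.018 km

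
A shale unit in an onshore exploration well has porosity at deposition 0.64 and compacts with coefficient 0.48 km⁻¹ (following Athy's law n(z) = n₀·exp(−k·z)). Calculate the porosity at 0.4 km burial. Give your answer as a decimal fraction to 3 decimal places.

0.528

n = n₀·exp(−k·z) = 0.64 × exp(−0.48 × 0.4) = 0.64 × exp(−0.192)
  = 0.64 × 0.8253 = 0.5282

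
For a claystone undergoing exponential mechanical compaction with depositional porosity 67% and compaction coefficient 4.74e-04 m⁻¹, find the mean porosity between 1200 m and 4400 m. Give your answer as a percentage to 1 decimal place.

Working in km (1 km = 1000 m; β in km⁻¹ = β in m⁻¹ × 1000):
⟨phi⟩ = (1/(d₂−d₁)) ∫ phi₀ e^(−βd) dd = phi₀·(e^(−β·d₁) − e^(−β·d₂)) / (β·(d₂−d₁))
e^(−0.474×1.2) = 0.5662; e^(−0.474×4.4) = 0.1242
⟨phi⟩ = 0.67 × (0.5662 − 0.1242) / (0.474 × 3.2) = 0.67 × 0.2914 = 0.1952

19.5%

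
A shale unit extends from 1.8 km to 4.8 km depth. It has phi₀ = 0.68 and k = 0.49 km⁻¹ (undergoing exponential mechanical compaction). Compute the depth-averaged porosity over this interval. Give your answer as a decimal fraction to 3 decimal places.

0.147

⟨phi⟩ = (1/(Z₂−Z₁)) ∫ phi₀ e^(−kZ) dZ = phi₀·(e^(−k·Z₁) − e^(−k·Z₂)) / (k·(Z₂−Z₁))
e^(−0.49×1.8) = 0.4140; e^(−0.49×4.8) = 0.0952
⟨phi⟩ = 0.68 × (0.4140 − 0.0952) / (0.49 × 3) = 0.68 × 0.2169 = 0.1475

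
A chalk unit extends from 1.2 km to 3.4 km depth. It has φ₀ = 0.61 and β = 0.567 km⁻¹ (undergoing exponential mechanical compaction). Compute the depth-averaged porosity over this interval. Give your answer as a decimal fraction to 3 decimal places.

0.177

⟨φ⟩ = (1/(z₂−z₁)) ∫ φ₀ e^(−βz) dz = φ₀·(e^(−β·z₁) − e^(−β·z₂)) / (β·(z₂−z₁))
e^(−0.567×1.2) = 0.5064; e^(−0.567×3.4) = 0.1455
⟨φ⟩ = 0.61 × (0.5064 − 0.1455) / (0.567 × 2.2) = 0.61 × 0.2894 = 0.1765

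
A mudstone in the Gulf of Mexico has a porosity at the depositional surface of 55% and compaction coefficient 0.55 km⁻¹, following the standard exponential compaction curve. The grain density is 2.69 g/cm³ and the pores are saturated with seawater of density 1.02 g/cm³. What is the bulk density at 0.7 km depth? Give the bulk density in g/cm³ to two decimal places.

2.07 g/cm³

Porosity at depth: n = 0.55·exp(−0.55×0.7) = 0.55×0.6805 = 0.3742
Bulk density: ρ_b = (1−n)ρ_g + n·ρ_f = 0.6258×2.69 + 0.3742×1.02
       = 1.683 + 0.382 = 2.065 g/cm³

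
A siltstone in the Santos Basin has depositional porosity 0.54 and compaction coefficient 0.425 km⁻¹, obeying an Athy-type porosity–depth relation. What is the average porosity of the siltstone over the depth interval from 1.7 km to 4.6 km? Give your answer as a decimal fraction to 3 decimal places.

⟨φ⟩ = (1/(d₂−d₁)) ∫ φ₀ e^(−βd) dd = φ₀·(e^(−β·d₁) − e^(−β·d₂)) / (β·(d₂−d₁))
e^(−0.425×1.7) = 0.4855; e^(−0.425×4.6) = 0.1416
⟨φ⟩ = 0.54 × (0.4855 − 0.1416) / (0.425 × 2.9) = 0.54 × 0.2791 = 0.1507

0.151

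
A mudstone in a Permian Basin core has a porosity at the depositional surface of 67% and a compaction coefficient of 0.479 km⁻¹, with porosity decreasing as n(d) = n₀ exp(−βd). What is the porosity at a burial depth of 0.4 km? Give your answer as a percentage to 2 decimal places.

55.32%

n = n₀·exp(−β·d) = 0.67 × exp(−0.479 × 0.4) = 0.67 × exp(−0.1916)
  = 0.67 × 0.8256 = 0.5532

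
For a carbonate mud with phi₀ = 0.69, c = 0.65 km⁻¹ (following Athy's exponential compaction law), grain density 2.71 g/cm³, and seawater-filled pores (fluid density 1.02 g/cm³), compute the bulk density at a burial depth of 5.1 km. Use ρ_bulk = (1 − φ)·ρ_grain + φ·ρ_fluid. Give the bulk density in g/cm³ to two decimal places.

Porosity at depth: phi = 0.69·exp(−0.65×5.1) = 0.69×0.0363 = 0.0251
Bulk density: ρ_b = (1−phi)ρ_g + phi·ρ_f = 0.9749×2.71 + 0.0251×1.02
       = 2.642 + 0.026 = 2.668 g/cm³

2.67 g/cm³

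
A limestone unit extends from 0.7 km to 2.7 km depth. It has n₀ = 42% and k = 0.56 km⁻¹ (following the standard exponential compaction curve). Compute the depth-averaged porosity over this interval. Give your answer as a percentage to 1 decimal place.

17.1%

⟨n⟩ = (1/(d₂−d₁)) ∫ n₀ e^(−kd) dd = n₀·(e^(−k·d₁) − e^(−k·d₂)) / (k·(d₂−d₁))
e^(−0.56×0.7) = 0.6757; e^(−0.56×2.7) = 0.2205
⟨n⟩ = 0.42 × (0.6757 − 0.2205) / (0.56 × 2) = 0.42 × 0.4065 = 0.1707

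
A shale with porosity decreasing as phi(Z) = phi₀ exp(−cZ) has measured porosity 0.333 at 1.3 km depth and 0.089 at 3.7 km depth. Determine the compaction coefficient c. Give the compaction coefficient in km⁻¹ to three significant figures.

Athy: phi(Z) = phi₀ e^(−cZ) ⇒ phi₁/phi₂ = e^{c(Z₂−Z₁)} ⇒ c = ln(phi₁/phi₂)/(Z₂−Z₁)
c = ln(0.333/0.089) / (3.7 − 1.3) = ln(3.742) / 2.4 = 1.3195 / 2.4 = 0.5498 km⁻¹

0.550 km⁻¹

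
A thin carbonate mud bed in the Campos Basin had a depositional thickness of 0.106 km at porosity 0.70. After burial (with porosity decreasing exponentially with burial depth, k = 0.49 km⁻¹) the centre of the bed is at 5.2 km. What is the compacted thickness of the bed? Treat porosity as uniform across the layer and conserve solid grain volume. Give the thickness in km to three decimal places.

Porosity at 5.2 km: phi = 0.7·exp(−0.49×5.2) = 0.0548
Solid-volume conservation: h(1−phi) = h₀(1−phi₀) ⇒ h = h₀·(1−phi₀)/(1−phi)
h = 0.106 × (1 − 0.7)/(1 − 0.0548) = 0.106 × 0.3174 = 0.0336 km

0.034 km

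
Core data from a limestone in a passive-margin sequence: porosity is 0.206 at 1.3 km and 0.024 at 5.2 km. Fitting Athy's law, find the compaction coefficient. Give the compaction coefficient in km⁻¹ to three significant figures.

Athy: φ(d) = φ₀ e^(−kd) ⇒ φ₁/φ₂ = e^{k(d₂−d₁)} ⇒ k = ln(φ₁/φ₂)/(d₂−d₁)
k = ln(0.206/0.024) / (5.2 − 1.3) = ln(8.583) / 3.9 = 2.1498 / 3.9 = 0.5512 km⁻¹

0.551 km⁻¹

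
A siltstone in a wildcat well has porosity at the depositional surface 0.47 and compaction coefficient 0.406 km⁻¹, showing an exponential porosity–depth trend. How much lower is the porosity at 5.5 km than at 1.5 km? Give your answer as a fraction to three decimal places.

n(1.5) = 0.47·e^(−0.406×1.5) = 0.2556
n(5.5) = 0.47·e^(−0.406×5.5) = 0.0504
Δn = 0.2556 − 0.0504 = 0.2052

0.205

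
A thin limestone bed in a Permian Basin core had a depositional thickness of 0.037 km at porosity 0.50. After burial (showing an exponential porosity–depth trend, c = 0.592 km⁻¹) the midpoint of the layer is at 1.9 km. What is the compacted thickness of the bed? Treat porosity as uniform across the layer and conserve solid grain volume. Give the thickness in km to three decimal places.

Porosity at 1.9 km: phi = 0.5·exp(−0.592×1.9) = 0.1624
Solid-volume conservation: h(1−phi) = h₀(1−phi₀) ⇒ h = h₀·(1−phi₀)/(1−phi)
h = 0.037 × (1 − 0.5)/(1 − 0.1624) = 0.037 × 0.5969 = 0.0221 km

0.022 km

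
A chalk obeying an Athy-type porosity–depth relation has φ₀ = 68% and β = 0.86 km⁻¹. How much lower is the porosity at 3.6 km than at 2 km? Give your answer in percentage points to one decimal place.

9.1 percentage points

φ(2) = 0.68·e^(−0.86×2) = 0.1218
φ(3.6) = 0.68·e^(−0.86×3.6) = 0.0308
Δφ = 0.1218 − 0.0308 = 0.0910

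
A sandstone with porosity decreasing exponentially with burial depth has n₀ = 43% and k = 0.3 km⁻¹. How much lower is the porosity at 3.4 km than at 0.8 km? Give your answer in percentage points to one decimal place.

n(0.8) = 0.43·e^(−0.3×0.8) = 0.3382
n(3.4) = 0.43·e^(−0.3×3.4) = 0.1551
Δn = 0.3382 − 0.1551 = 0.1832

18.3 percentage points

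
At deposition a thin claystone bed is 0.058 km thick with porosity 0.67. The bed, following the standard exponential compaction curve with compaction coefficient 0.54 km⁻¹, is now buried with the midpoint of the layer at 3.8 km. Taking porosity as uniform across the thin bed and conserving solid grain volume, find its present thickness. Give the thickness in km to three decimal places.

Porosity at 3.8 km: φ = 0.67·exp(−0.54×3.8) = 0.0861
Solid-volume conservation: h(1−φ) = h₀(1−φ₀) ⇒ h = h₀·(1−φ₀)/(1−φ)
h = 0.058 × (1 − 0.67)/(1 − 0.0861) = 0.058 × 0.3611 = 0.0209 km

0.021 km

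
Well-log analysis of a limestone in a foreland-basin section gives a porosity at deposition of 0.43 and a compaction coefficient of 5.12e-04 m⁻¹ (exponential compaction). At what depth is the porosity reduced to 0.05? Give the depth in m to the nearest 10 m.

4200 m

Working in km (1 km = 1000 m; c in km⁻¹ = c in m⁻¹ × 1000):
Invert Athy's law: d = ln(phi₀/phi) / c
d = ln(0.43/0.05) / 0.512 = ln(8.6) / 0.512 = 2.1518 / 0.512 = 4.203 km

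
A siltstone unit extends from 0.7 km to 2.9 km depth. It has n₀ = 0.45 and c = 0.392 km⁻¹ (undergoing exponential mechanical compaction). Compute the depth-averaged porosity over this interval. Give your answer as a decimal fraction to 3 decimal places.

0.229

⟨n⟩ = (1/(z₂−z₁)) ∫ n₀ e^(−cz) dz = n₀·(e^(−c·z₁) − e^(−c·z₂)) / (c·(z₂−z₁))
e^(−0.392×0.7) = 0.7600; e^(−0.392×2.9) = 0.3208
⟨n⟩ = 0.45 × (0.7600 − 0.3208) / (0.392 × 2.2) = 0.45 × 0.5093 = 0.2292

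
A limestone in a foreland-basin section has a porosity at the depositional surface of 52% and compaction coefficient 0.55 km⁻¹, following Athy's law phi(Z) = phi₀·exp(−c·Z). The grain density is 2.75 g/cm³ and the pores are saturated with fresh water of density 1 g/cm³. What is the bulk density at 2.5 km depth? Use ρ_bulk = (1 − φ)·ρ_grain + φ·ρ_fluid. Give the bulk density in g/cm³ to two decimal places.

Porosity at depth: phi = 0.52·exp(−0.55×2.5) = 0.52×0.2528 = 0.1315
Bulk density: ρ_b = (1−phi)ρ_g + phi·ρ_f = 0.8685×2.75 + 0.1315×1
       = 2.388 + 0.131 = 2.520 g/cm³

2.52 g/cm³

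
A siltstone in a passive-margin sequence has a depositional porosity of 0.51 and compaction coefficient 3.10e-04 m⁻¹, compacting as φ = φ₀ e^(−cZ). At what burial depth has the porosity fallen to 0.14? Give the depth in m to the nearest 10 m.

Working in km (1 km = 1000 m; c in km⁻¹ = c in m⁻¹ × 1000):
Invert Athy's law: Z = ln(φ₀/φ) / c
Z = ln(0.51/0.14) / 0.31 = ln(3.643) / 0.31 = 1.2928 / 0.31 = 4.170 km

4170 m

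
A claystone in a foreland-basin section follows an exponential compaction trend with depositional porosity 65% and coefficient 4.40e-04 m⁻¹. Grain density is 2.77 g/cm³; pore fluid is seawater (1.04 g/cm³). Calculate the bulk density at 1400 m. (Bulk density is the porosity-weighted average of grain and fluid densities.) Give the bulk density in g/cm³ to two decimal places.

2.16 g/cm³

Working in km (1 km = 1000 m; β in km⁻¹ = β in m⁻¹ × 1000):
Porosity at depth: n = 0.65·exp(−0.44×1.4) = 0.65×0.5401 = 0.3511
Bulk density: ρ_b = (1−n)ρ_g + n·ρ_f = 0.6489×2.77 + 0.3511×1.04
       = 1.798 + 0.365 = 2.163 g/cm³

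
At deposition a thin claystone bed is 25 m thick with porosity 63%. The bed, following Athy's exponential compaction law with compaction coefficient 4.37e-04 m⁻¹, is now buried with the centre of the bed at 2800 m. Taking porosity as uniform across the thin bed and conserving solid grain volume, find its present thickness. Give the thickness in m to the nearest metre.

11 m

Working in km (1 km = 1000 m; c in km⁻¹ = c in m⁻¹ × 1000):
Porosity at 2.8 km: phi = 0.63·exp(−0.437×2.8) = 0.1853
Solid-volume conservation: h(1−phi) = h₀(1−phi₀) ⇒ h = h₀·(1−phi₀)/(1−phi)
h = 0.025 × (1 − 0.63)/(1 − 0.1853) = 0.025 × 0.4542 = 0.0114 km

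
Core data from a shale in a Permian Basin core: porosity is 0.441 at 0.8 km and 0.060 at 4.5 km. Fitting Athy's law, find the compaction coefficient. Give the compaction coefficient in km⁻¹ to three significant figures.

0.539 km⁻¹

Athy: φ(z) = φ₀ e^(−βz) ⇒ φ₁/φ₂ = e^{β(z₂−z₁)} ⇒ β = ln(φ₁/φ₂)/(z₂−z₁)
β = ln(0.441/0.06) / (4.5 − 0.8) = ln(7.35) / 3.7 = 1.9947 / 3.7 = 0.5391 km⁻¹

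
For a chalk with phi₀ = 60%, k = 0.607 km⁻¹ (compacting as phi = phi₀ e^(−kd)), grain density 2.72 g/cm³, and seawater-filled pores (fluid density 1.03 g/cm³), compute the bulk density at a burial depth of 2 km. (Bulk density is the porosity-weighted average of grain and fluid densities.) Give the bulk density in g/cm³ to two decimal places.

2.42 g/cm³

Porosity at depth: phi = 0.6·exp(−0.607×2) = 0.6×0.2970 = 0.1782
Bulk density: ρ_b = (1−phi)ρ_g + phi·ρ_f = 0.8218×2.72 + 0.1782×1.03
       = 2.235 + 0.184 = 2.419 g/cm³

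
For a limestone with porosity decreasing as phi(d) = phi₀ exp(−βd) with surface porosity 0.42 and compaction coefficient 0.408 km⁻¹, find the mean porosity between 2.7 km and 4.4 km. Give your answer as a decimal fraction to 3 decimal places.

⟨phi⟩ = (1/(d₂−d₁)) ∫ phi₀ e^(−βd) dd = phi₀·(e^(−β·d₁) − e^(−β·d₂)) / (β·(d₂−d₁))
e^(−0.408×2.7) = 0.3323; e^(−0.408×4.4) = 0.1661
⟨phi⟩ = 0.42 × (0.3323 − 0.1661) / (0.408 × 1.7) = 0.42 × 0.2397 = 0.1007

0.101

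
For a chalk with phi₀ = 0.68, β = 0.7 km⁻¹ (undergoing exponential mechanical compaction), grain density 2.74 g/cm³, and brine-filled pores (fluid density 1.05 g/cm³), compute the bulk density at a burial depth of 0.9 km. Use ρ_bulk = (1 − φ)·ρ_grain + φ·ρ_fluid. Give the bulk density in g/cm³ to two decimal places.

Porosity at depth: phi = 0.68·exp(−0.7×0.9) = 0.68×0.5326 = 0.3622
Bulk density: ρ_b = (1−phi)ρ_g + phi·ρ_f = 0.6378×2.74 + 0.3622×1.05
       = 1.748 + 0.380 = 2.128 g/cm³

2.13 g/cm³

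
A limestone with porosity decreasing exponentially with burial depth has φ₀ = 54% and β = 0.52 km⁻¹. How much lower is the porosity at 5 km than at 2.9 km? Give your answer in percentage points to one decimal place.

φ(2.9) = 0.54·e^(−0.52×2.9) = 0.1195
φ(5) = 0.54·e^(−0.52×5) = 0.0401
Δφ = 0.1195 − 0.0401 = 0.0794

7.9 percentage points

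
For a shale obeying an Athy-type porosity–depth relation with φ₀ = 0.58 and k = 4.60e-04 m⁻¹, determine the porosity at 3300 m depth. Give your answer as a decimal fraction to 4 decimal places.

0.1271

Working in km (1 km = 1000 m; k in km⁻¹ = k in m⁻¹ × 1000):
φ = φ₀·exp(−k·z) = 0.58 × exp(−0.46 × 3.3) = 0.58 × exp(−1.518)
  = 0.58 × 0.2191 = 0.1271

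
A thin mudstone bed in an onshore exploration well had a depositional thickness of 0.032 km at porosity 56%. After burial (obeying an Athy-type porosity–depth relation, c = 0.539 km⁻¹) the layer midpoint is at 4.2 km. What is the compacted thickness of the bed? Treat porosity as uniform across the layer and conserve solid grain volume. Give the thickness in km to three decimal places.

Porosity at 4.2 km: n = 0.56·exp(−0.539×4.2) = 0.0582
Solid-volume conservation: h(1−n) = h₀(1−n₀) ⇒ h = h₀·(1−n₀)/(1−n)
h = 0.032 × (1 − 0.56)/(1 − 0.0582) = 0.032 × 0.4672 = 0.0150 km

0.015 km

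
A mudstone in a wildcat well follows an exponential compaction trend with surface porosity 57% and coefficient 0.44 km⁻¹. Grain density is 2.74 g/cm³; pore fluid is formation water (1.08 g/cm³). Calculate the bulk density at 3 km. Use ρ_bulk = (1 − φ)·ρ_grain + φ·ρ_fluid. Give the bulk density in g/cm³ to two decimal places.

2.49 g/cm³

Porosity at depth: n = 0.57·exp(−0.44×3) = 0.57×0.2671 = 0.1523
Bulk density: ρ_b = (1−n)ρ_g + n·ρ_f = 0.8477×2.74 + 0.1523×1.08
       = 2.323 + 0.164 = 2.487 g/cm³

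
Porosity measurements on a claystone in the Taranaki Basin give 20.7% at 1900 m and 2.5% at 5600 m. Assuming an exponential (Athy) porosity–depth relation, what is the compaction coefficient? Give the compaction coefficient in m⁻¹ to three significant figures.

0.000571 m⁻¹

Working in km (1 km = 1000 m; c in km⁻¹ = c in m⁻¹ × 1000):
Athy: phi(d) = phi₀ e^(−cd) ⇒ phi₁/phi₂ = e^{c(d₂−d₁)} ⇒ c = ln(phi₁/phi₂)/(d₂−d₁)
c = ln(0.207/0.025) / (5.6 − 1.9) = ln(8.28) / 3.7 = 2.1138 / 3.7 = 0.5713 km⁻¹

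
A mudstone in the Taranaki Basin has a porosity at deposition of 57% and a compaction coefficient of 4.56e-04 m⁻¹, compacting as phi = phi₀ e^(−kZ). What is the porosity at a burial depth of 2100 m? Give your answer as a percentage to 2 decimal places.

21.88%

Working in km (1 km = 1000 m; k in km⁻¹ = k in m⁻¹ × 1000):
phi = phi₀·exp(−k·Z) = 0.57 × exp(−0.456 × 2.1) = 0.57 × exp(−0.9576)
  = 0.57 × 0.3838 = 0.2188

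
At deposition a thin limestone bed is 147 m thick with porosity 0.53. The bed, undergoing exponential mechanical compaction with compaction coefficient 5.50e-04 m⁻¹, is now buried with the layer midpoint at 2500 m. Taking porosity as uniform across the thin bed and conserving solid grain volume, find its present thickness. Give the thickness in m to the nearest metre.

80 m

Working in km (1 km = 1000 m; β in km⁻¹ = β in m⁻¹ × 1000):
Porosity at 2.5 km: phi = 0.53·exp(−0.55×2.5) = 0.1340
Solid-volume conservation: h(1−phi) = h₀(1−phi₀) ⇒ h = h₀·(1−phi₀)/(1−phi)
h = 0.147 × (1 − 0.53)/(1 − 0.1340) = 0.147 × 0.5427 = 0.0798 km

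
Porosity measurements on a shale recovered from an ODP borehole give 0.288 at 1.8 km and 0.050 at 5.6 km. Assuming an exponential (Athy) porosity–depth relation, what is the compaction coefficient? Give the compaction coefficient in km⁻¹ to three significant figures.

Athy: phi(Z) = phi₀ e^(−cZ) ⇒ phi₁/phi₂ = e^{c(Z₂−Z₁)} ⇒ c = ln(phi₁/phi₂)/(Z₂−Z₁)
c = ln(0.288/0.05) / (5.6 − 1.8) = ln(5.76) / 3.8 = 1.7509 / 3.8 = 0.4608 km⁻¹

0.461 km⁻¹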